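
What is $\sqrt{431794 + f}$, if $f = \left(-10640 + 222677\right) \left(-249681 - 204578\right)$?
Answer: $i \sqrt{96319283789} \approx 3.1035 \cdot 10^{5} i$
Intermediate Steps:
$f = -96319715583$ ($f = 212037 \left(-454259\right) = -96319715583$)
$\sqrt{431794 + f} = \sqrt{431794 - 96319715583} = \sqrt{-96319283789} = i \sqrt{96319283789}$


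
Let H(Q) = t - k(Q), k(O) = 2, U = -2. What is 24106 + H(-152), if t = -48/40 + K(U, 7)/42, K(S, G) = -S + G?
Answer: 1687211/70 ≈ 24103.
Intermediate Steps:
K(S, G) = G - S
t = -69/70 (t = -48/40 + (7 - 1*(-2))/42 = -48*1/40 + (7 + 2)*(1/42) = -6/5 + 9*(1/42) = -6/5 + 3/14 = -69/70 ≈ -0.98571)
H(Q) = -209/70 (H(Q) = -69/70 - 1*2 = -69/70 - 2 = -209/70)
24106 + H(-152) = 24106 - 209/70 = 1687211/70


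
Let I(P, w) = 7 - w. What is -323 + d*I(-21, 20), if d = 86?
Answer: -1441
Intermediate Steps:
-323 + d*I(-21, 20) = -323 + 86*(7 - 1*20) = -323 + 86*(7 - 20) = -323 + 86*(-13) = -323 - 1118 = -1441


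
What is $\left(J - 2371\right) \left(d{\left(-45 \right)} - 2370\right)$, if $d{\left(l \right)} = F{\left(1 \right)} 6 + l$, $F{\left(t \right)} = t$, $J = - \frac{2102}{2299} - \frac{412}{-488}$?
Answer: $\frac{145642223715}{25498} \approx 5.7119 \cdot 10^{6}$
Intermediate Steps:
$J = - \frac{19647}{280478}$ ($J = \left(-2102\right) \frac{1}{2299} - - \frac{103}{122} = - \frac{2102}{2299} + \frac{103}{122} = - \frac{19647}{280478} \approx -0.070048$)
$d{\left(l \right)} = 6 + l$ ($d{\left(l \right)} = 1 \cdot 6 + l = 6 + l$)
$\left(J - 2371\right) \left(d{\left(-45 \right)} - 2370\right) = \left(- \frac{19647}{280478} - 2371\right) \left(\left(6 - 45\right) - 2370\right) = - \frac{665032985 \left(-39 - 2370\right)}{280478} = \left(- \frac{665032985}{280478}\right) \left(-2409\right) = \frac{145642223715}{25498}$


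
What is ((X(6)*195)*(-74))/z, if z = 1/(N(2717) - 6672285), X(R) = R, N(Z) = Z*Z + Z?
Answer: -61690068180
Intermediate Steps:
N(Z) = Z + Z² (N(Z) = Z² + Z = Z + Z²)
z = 1/712521 (z = 1/(2717*(1 + 2717) - 6672285) = 1/(2717*2718 - 6672285) = 1/(7384806 - 6672285) = 1/712521 ≈ 1.4035e-6)
((X(6)*195)*(-74))/z = ((6*195)*(-74))/(1/712521) = (1170*(-74))*712521 = -86580*712521 = -61690068180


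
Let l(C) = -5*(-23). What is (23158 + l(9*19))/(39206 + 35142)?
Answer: 23273/74348 ≈ 0.31303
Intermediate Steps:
l(C) = 115
(23158 + l(9*19))/(39206 + 35142) = (23158 + 115)/(39206 + 35142) = 23273/74348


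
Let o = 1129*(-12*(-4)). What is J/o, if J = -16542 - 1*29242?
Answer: -5723/6774 ≈ -0.84485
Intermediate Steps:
J = -45784 (J = -16542 - 29242 = -45784)
o = 54192 (o = 1129*48 = 54192)
J/o = -45784/54192 = -45784*1/54192 = -5723/6774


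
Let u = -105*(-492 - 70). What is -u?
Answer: -59010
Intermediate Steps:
u = 59010 (u = -105*(-562) = 59010)
-u = -1*59010 = -59010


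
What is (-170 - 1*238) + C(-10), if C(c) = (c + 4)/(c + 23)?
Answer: -5310/13 ≈ -408.46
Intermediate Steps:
C(c) = (4 + c)/(23 + c)
(-170 - 1*238) + C(-10) = (-170 - 1*238) + (4 - 10)/(23 - 10) = (-170 - 238) - 6/13 = -408 + (1/13)*(-6) = -408 - 6/13 = -5310/13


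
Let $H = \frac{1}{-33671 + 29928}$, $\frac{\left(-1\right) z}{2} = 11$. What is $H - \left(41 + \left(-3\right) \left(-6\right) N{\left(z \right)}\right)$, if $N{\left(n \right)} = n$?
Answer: $\frac{1328764}{3743} \approx 355.0$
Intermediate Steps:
$z = -22$ ($z = \left(-2\right) 11 = -22$)
$H = - \frac{1}{3743}$ ($H = \frac{1}{-3743} = - \frac{1}{3743} \approx -0.00026717$)
$H - \left(41 + \left(-3\right) \left(-6\right) N{\left(z \right)}\right) = - \frac{1}{3743} - \left(41 + \left(-3\right) \left(-6\right) \left(-22\right)\right) = - \frac{1}{3743} - \left(41 + 18 \left(-22\right)\right) = - \frac{1}{3743} - \left(41 - 396\right) = - \frac{1}{3743} - -355 = - \frac{1}{3743} + 355 = \frac{1328764}{3743}$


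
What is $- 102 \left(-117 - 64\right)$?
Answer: $18462$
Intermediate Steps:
$- 102 \left(-117 - 64\right) = \left(-102\right) \left(-181\right) = 18462$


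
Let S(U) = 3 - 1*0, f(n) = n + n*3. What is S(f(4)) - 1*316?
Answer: -313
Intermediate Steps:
f(n) = 4*n (f(n) = n + 3*n = 4*n)
S(U) = 3 (S(U) = 3 + 0 = 3)
S(f(4)) - 1*316 = 3 - 1*316 = 3 - 316 = -313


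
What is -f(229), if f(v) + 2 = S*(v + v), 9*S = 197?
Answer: -90208/9 ≈ -10023.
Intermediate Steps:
S = 197/9 (S = (⅑)*197 = 197/9 ≈ 21.889)
f(v) = -2 + 394*v/9 (f(v) = -2 + 197*(v + v)/9 = -2 + 197*(2*v)/9 = -2 + 394*v/9)
-f(229) = -(-2 + (394/9)*229) = -(-2 + 90226/9) = -1*90208/9 = -90208/9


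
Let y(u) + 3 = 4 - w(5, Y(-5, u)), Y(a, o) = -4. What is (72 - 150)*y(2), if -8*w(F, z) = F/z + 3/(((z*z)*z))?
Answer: -16731/256 ≈ -65.355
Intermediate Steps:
w(F, z) = -3/(8*z³) - F/(8*z) (w(F, z) = -(F/z + 3/(((z*z)*z)))/8 = -(F/z + 3/((z²*z)))/8 = -(F/z + 3/(z³))/8 = -(F/z + 3/z³)/8 = -(3/z³ + F/z)/8 = -3/(8*z³) - F/(8*z))
y(u) = 429/512 (y(u) = -3 + (4 - (-3 - 1*5*(-4)²)/(8*(-4)³)) = -3 + (4 - (-1)*(-3 - 1*5*16)/(8*64)) = -3 + (4 - (-1)*(-3 - 80)/(8*64)) = -3 + (4 - (-1)*(-83)/(8*64)) = -3 + (4 - 1*83/512) = -3 + (4 - 83/512) = -3 + 1965/512 = 429/512)
(72 - 150)*y(2) = (72 - 150)*(429/512) = -78*429/512 = -16731/256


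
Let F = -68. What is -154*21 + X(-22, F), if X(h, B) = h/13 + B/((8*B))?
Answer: -336499/104 ≈ -3235.6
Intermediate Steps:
X(h, B) = ⅛ + h/13 (X(h, B) = h*(1/13) + B*(1/(8*B)) = h/13 + ⅛ = ⅛ + h/13)
-154*21 + X(-22, F) = -154*21 + (⅛ + (1/13)*(-22)) = -3234 + (⅛ - 22/13) = -3234 - 163/104 = -336499/104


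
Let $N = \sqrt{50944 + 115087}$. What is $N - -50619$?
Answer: $50619 + \sqrt{166031} \approx 51027.0$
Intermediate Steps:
$N = \sqrt{166031} \approx 407.47$
$N - -50619 = \sqrt{166031} - -50619 = \sqrt{166031} + 50619 = 50619 + \sqrt{166031}$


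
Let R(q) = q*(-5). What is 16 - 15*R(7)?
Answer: 541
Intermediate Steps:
R(q) = -5*q
16 - 15*R(7) = 16 - (-75)*7 = 16 - 15*(-35) = 16 + 525 = 541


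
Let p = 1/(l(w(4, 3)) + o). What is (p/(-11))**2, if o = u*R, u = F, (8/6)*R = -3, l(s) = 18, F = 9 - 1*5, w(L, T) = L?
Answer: 1/9801 ≈ 0.00010203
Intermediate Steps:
F = 4 (F = 9 - 5 = 4)
R = -9/4 (R = (3/4)*(-3) = -9/4 ≈ -2.2500)
u = 4
o = -9 (o = 4*(-9/4) = -9)
p = 1/9 (p = 1/(18 - 9) = 1/9 ≈ 0.11111)
(p/(-11))**2 = ((1/9)/(-11))**2 = ((1/9)*(-1/11))**2 = (-1/99)**2 = 1/9801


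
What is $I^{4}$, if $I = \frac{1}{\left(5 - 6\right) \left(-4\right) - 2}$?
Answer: $\frac{1}{16} \approx 0.0625$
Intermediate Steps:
$I = \frac{1}{2}$ ($I = \frac{1}{\left(5 - 6\right) \left(-4\right) - 2} = \frac{1}{\left(-1\right) \left(-4\right) - 2} = \frac{1}{4 - 2} = \frac{1}{2} \approx 0.5$)
$I^{4} = \left(\frac{1}{2}\right)^{4} = \frac{1}{16}$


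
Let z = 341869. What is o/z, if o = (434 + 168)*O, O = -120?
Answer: -72240/341869 ≈ -0.21131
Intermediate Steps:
o = -72240 (o = (434 + 168)*(-120) = 602*(-120) = -72240)
o/z = -72240/341869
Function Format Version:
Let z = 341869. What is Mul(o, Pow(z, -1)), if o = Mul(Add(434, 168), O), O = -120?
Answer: Rational(-72240, 341869) ≈ -0.21131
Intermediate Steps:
o = -72240 (o = Mul(Add(434, 168), -120) = Mul(602, -120) = -72240)
Mul(o, Pow(z, -1)) = Mul(-72240, Pow(341869, -1)) = Mul(-72240, Rational(1, 341869)) = Rational(-72240, 341869)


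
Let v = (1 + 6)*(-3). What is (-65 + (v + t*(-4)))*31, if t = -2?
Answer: -2418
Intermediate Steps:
v = -21 (v = 7*(-3) = -21)
(-65 + (v + t*(-4)))*31 = (-65 + (-21 - 2*(-4)))*31 = (-65 + (-21 + 8))*31 = (-65 - 13)*31 = -78*31 = -2418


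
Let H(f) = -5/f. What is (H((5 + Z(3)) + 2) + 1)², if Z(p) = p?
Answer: ¼ ≈ 0.25000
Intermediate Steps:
(H((5 + Z(3)) + 2) + 1)² = (-5/((5 + 3) + 2) + 1)² = (-5/(8 + 2) + 1)² = (-5/10 + 1)² = (-5*⅒ + 1)² = (-½ + 1)² = (½)² = ¼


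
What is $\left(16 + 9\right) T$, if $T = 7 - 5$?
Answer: $50$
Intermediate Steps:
$T = 2$ ($T = 7 - 5 = 2$)
$\left(16 + 9\right) T = \left(16 + 9\right) 2 = 25 \cdot 2 = 50$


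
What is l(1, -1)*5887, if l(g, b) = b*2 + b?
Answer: -17661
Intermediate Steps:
l(g, b) = 3*b (l(g, b) = 2*b + b = 3*b)
l(1, -1)*5887 = (3*(-1))*5887 = -3*5887 = -17661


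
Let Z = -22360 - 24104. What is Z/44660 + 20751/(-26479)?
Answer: -49024089/26876185 ≈ -1.8241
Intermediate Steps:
Z = -46464
Z/44660 + 20751/(-26479) = -46464/44660 + 20751/(-26479) = -46464*1/44660 + 20751*(-1/26479) = -1056/1015 - 20751/26479 = -49024089/26876185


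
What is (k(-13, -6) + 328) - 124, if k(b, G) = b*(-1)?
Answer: 217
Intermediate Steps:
k(b, G) = -b
(k(-13, -6) + 328) - 124 = (-1*(-13) + 328) - 124 = (13 + 328) - 124 = 341 - 124 = 217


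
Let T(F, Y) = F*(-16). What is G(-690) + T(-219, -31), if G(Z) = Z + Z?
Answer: 2124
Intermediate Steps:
T(F, Y) = -16*F
G(Z) = 2*Z
G(-690) + T(-219, -31) = 2*(-690) - 16*(-219) = -1380 + 3504 = 2124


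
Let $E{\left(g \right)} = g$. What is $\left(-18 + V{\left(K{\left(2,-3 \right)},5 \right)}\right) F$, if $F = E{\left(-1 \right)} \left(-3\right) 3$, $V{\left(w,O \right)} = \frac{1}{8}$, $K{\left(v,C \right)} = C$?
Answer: $- \frac{1287}{8} \approx -160.88$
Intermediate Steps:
$V{\left(w,O \right)} = \frac{1}{8}$
$F = 9$ ($F = \left(-1\right) \left(-3\right) 3 = 3 \cdot 3 = 9$)
$\left(-18 + V{\left(K{\left(2,-3 \right)},5 \right)}\right) F = \left(-18 + \frac{1}{8}\right) 9 = \left(- \frac{143}{8}\right) 9 = - \frac{1287}{8}$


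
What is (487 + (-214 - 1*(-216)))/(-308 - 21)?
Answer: -489/329 ≈ -1.4863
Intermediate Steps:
(487 + (-214 - 1*(-216)))/(-308 - 21) = (487 + (-214 + 216))/(-329) = (487 + 2)*(-1/329) = 489*(-1/329) = -489/329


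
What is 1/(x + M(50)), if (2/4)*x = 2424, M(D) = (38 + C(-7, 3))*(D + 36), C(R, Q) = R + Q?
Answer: 1/7772 ≈ 0.00012867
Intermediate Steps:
C(R, Q) = Q + R
M(D) = 1224 + 34*D (M(D) = (38 + (3 - 7))*(D + 36) = (38 - 4)*(36 + D) = 34*(36 + D) = 1224 + 34*D)
x = 4848 (x = 2*2424 = 4848)
1/(x + M(50)) = 1/(4848 + (1224 + 34*50)) = 1/(4848 + (1224 + 1700)) = 1/(4848 + 2924) = 1/7772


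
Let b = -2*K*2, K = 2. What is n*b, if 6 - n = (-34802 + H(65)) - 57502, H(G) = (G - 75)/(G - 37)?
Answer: -5169380/7 ≈ -7.3848e+5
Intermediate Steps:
H(G) = (-75 + G)/(-37 + G)
b = -8 (b = -2*2*2 = -4*2 = -8)
n = 1292345/14 (n = 6 - ((-34802 + (-75 + 65)/(-37 + 65)) - 57502) = 6 - ((-34802 - 10/28) - 57502) = 6 - ((-34802 + (1/28)*(-10)) - 57502) = 6 - ((-34802 - 5/14) - 57502) = 6 - (-487233/14 - 57502) = 6 - 1*(-1292261/14) = 6 + 1292261/14 = 1292345/14 ≈ 92310.)
n*b = (1292345/14)*(-8) = -5169380/7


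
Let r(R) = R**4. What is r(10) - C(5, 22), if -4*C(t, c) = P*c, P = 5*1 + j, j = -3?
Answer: 10011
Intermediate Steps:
P = 2 (P = 5*1 - 3 = 5 - 3 = 2)
C(t, c) = -c/2
r(10) - C(5, 22) = 10**4 - (-1)*22/2 = 10000 - 1*(-11) = 10000 + 11 = 10011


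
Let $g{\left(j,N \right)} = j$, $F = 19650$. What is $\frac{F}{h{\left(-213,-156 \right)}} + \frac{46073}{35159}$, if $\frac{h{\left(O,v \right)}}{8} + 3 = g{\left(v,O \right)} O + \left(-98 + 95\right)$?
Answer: $\frac{2155995333}{1557403064} \approx 1.3844$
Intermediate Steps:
$h{\left(O,v \right)} = -48 + 8 O v$ ($h{\left(O,v \right)} = -24 + 8 \left(v O + \left(-98 + 95\right)\right) = -24 + 8 \left(O v - 3\right) = -24 + 8 \left(-3 + O v\right) = -24 + \left(-24 + 8 O v\right) = -48 + 8 O v$)
$\frac{F}{h{\left(-213,-156 \right)}} + \frac{46073}{35159} = \frac{19650}{-48 + 8 \left(-213\right) \left(-156\right)} + \frac{46073}{35159} = \frac{19650}{-48 + 265824} + 46073 \cdot \frac{1}{35159} = \frac{19650}{265776} + \frac{46073}{35159} = 19650 \cdot \frac{1}{265776} + \frac{46073}{35159} = \frac{3275}{44296} + \frac{46073}{35159} = \frac{2155995333}{1557403064}$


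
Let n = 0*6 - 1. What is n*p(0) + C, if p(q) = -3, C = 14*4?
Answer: 59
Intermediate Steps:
C = 56
n = -1 (n = 0 - 1 = -1)
n*p(0) + C = -1*(-3) + 56 = 3 + 56 = 59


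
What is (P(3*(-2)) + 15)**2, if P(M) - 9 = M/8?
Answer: 8649/16 ≈ 540.56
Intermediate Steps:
P(M) = 9 + M/8
(P(3*(-2)) + 15)**2 = ((9 + (3*(-2))/8) + 15)**2 = ((9 + (1/8)*(-6)) + 15)**2 = ((9 - 3/4) + 15)**2 = (33/4 + 15)**2 = (93/4)**2 = 8649/16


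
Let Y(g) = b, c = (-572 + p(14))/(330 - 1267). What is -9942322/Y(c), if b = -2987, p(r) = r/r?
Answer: 9942322/2987 ≈ 3328.5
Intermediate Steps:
p(r) = 1
c = 571/937 (c = (-572 + 1)/(330 - 1267) = -571/(-937) = -571*(-1/937) = 571/937 ≈ 0.60939)
Y(g) = -2987
-9942322/Y(c) = -9942322/(-2987) = -9942322*(-1/2987) = 9942322/2987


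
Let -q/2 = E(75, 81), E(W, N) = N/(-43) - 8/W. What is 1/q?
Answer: 3225/12838 ≈ 0.25121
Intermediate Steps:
E(W, N) = -8/W - N/43 (E(W, N) = N*(-1/43) - 8/W = -N/43 - 8/W = -8/W - N/43)
q = 12838/3225 (q = -2*(-8/75 - 1/43*81) = -2*(-8*1/75 - 81/43) = -2*(-8/75 - 81/43) = -2*(-6419/3225) = 12838/3225 ≈ 3.9808)
1/q = 1/(12838/3225) = 3225/12838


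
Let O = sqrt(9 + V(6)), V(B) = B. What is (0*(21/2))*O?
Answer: 0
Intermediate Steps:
O = sqrt(15) (O = sqrt(9 + 6) = sqrt(15) ≈ 3.8730)
(0*(21/2))*O = (0*(21/2))*sqrt(15) = 0*sqrt(15) = 0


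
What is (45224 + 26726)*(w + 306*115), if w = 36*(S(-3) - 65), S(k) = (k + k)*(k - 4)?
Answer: 2472345900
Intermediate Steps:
S(k) = 2*k*(-4 + k) (S(k) = (2*k)*(-4 + k) = 2*k*(-4 + k))
w = -828 (w = 36*(2*(-3)*(-4 - 3) - 65) = 36*(2*(-3)*(-7) - 65) = 36*(42 - 65) = 36*(-23) = -828)
(45224 + 26726)*(w + 306*115) = (45224 + 26726)*(-828 + 306*115) = 71950*(-828 + 35190) = 71950*34362 = 2472345900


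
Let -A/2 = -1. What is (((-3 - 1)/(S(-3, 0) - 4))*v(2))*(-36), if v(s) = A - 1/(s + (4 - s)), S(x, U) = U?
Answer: -63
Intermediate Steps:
A = 2 (A = -2*(-1) = 2)
v(s) = 7/4 (v(s) = 2 - 1/(s + (4 - s)) = 2 - 1/4 = 7/4)
(((-3 - 1)/(S(-3, 0) - 4))*v(2))*(-36) = (((-3 - 1)/(0 - 4))*(7/4))*(-36) = (-4/(-4)*(7/4))*(-36) = (-4*(-1/4)*(7/4))*(-36) = (1*(7/4))*(-36) = (7/4)*(-36) = -63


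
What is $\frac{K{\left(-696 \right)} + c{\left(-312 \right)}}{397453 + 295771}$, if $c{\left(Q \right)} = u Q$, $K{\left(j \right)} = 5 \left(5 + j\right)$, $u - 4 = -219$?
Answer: $\frac{63625}{693224} \approx 0.091781$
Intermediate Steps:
$u = -215$ ($u = 4 - 219 = -215$)
$K{\left(j \right)} = 25 + 5 j$
$c{\left(Q \right)} = - 215 Q$
$\frac{K{\left(-696 \right)} + c{\left(-312 \right)}}{397453 + 295771} = \frac{\left(25 + 5 \left(-696\right)\right) - -67080}{397453 + 295771} = \frac{\left(25 - 3480\right) + 67080}{693224} = \left(-3455 + 67080\right) \frac{1}{693224} = 63625 \cdot \frac{1}{693224} = \frac{63625}{693224}$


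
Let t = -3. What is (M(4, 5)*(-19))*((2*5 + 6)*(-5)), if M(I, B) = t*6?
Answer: -27360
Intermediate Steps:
M(I, B) = -18 (M(I, B) = -3*6 = -18)
(M(4, 5)*(-19))*((2*5 + 6)*(-5)) = (-18*(-19))*((2*5 + 6)*(-5)) = 342*((10 + 6)*(-5)) = 342*(16*(-5)) = 342*(-80) = -27360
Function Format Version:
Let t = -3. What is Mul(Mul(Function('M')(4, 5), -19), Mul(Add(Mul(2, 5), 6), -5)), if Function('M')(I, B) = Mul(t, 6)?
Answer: -27360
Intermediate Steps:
Function('M')(I, B) = -18 (Function('M')(I, B) = Mul(-3, 6) = -18)
Mul(Mul(Function('M')(4, 5), -19), Mul(Add(Mul(2, 5), 6), -5)) = Mul(Mul(-18, -19), Mul(Add(Mul(2, 5), 6), -5)) = Mul(342, Mul(Add(10, 6), -5)) = Mul(342, Mul(16, -5)) = Mul(342, -80) = -27360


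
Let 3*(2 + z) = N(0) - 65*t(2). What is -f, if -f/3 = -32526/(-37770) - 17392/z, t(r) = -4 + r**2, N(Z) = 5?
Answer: 985360023/6295 ≈ 1.5653e+5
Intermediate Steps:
z = -1/3 (z = -2 + (5 - 65*(-4 + 2**2))/3 = -2 + (5 - 65*(-4 + 4))/3 = -2 + (5 - 65*0)/3 = -2 + (5 + 0)/3 = -2 + (1/3)*5 = -2 + 5/3 = -1/3 ≈ -0.33333)
f = -985360023/6295 (f = -3*(-32526/(-37770) - 17392/(-1/3)) = -3*(-32526*(-1/37770) - 17392*(-3)) = -3*(5421/6295 + 52176) = -3*328453341/6295 = -985360023/6295 ≈ -1.5653e+5)
-f = -1*(-985360023/6295) = 985360023/6295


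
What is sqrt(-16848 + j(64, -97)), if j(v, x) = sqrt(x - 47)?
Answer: 2*sqrt(-4212 + 3*I) ≈ 0.046225 + 129.8*I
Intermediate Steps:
j(v, x) = sqrt(-47 + x)
sqrt(-16848 + j(64, -97)) = sqrt(-16848 + sqrt(-47 - 97)) = sqrt(-16848 + sqrt(-144)) = sqrt(-16848 + 12*I)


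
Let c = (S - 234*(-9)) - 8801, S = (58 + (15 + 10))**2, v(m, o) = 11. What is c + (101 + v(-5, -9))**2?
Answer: 12738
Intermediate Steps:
S = 6889 (S = (58 + 25)**2 = 83**2 = 6889)
c = 194 (c = (6889 - 234*(-9)) - 8801 = (6889 + 2106) - 8801 = 8995 - 8801 = 194)
c + (101 + v(-5, -9))**2 = 194 + (101 + 11)**2 = 194 + 112**2 = 194 + 12544 = 12738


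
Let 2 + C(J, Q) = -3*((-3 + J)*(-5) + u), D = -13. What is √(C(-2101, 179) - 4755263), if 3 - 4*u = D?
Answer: I*√4786837 ≈ 2187.9*I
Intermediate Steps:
u = 4 (u = ¾ - ¼*(-13) = ¾ + 13/4 = 4)
C(J, Q) = -59 + 15*J (C(J, Q) = -2 - 3*((-3 + J)*(-5) + 4) = -2 - 3*((15 - 5*J) + 4) = -2 - 3*(19 - 5*J) = -2 + (-57 + 15*J) = -59 + 15*J)
√(C(-2101, 179) - 4755263) = √((-59 + 15*(-2101)) - 4755263) = √((-59 - 31515) - 4755263) = √(-31574 - 4755263) = √(-4786837) = I*√4786837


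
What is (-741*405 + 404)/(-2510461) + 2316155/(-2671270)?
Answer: -1002806901437/1341223831094 ≈ -0.74768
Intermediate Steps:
(-741*405 + 404)/(-2510461) + 2316155/(-2671270) = (-300105 + 404)*(-1/2510461) + 2316155*(-1/2671270) = -299701*(-1/2510461) - 463231/534254 = 299701/2510461 - 463231/534254 = -1002806901437/1341223831094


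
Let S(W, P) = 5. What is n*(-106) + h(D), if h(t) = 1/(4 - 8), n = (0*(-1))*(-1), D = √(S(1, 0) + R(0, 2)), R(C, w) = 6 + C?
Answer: -¼ ≈ -0.25000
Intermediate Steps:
D = √11 (D = √(5 + (6 + 0)) = √(5 + 6) = √11 ≈ 3.3166)
n = 0 (n = 0*(-1) = 0)
h(t) = -¼ (h(t) = 1/(-4) = -¼)
n*(-106) + h(D) = 0*(-106) - ¼ = 0 - ¼ = -¼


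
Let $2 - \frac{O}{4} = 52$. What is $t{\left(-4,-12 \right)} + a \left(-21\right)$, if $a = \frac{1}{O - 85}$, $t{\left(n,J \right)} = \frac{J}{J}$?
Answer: $\frac{102}{95} \approx 1.0737$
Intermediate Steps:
$O = -200$ ($O = 8 - 208 = -200$)
$t{\left(n,J \right)} = 1$
$a = - \frac{1}{285}$ ($a = \frac{1}{-200 - 85} = \frac{1}{-285} = - \frac{1}{285} \approx -0.0035088$)
$t{\left(-4,-12 \right)} + a \left(-21\right) = 1 - - \frac{7}{95} = 1 + \frac{7}{95} = \frac{102}{95}$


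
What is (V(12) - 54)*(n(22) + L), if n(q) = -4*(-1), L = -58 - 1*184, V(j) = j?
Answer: 9996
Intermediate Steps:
L = -242 (L = -58 - 184 = -242)
n(q) = 4
(V(12) - 54)*(n(22) + L) = (12 - 54)*(4 - 242) = -42*(-238) = 9996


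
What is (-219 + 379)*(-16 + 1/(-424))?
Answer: -135700/53 ≈ -2560.4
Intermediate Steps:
(-219 + 379)*(-16 + 1/(-424)) = 160*(-16 - 1/424) = 160*(-6785/424) = -135700/53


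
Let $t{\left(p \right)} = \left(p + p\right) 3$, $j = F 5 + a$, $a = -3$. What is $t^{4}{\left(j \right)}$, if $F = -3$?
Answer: $136048896$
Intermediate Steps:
$j = -18$ ($j = \left(-3\right) 5 - 3 = -15 - 3 = -18$)
$t{\left(p \right)} = 6 p$ ($t{\left(p \right)} = 2 p 3 = 6 p$)
$t^{4}{\left(j \right)} = \left(6 \left(-18\right)\right)^{4} = \left(-108\right)^{4} = 136048896$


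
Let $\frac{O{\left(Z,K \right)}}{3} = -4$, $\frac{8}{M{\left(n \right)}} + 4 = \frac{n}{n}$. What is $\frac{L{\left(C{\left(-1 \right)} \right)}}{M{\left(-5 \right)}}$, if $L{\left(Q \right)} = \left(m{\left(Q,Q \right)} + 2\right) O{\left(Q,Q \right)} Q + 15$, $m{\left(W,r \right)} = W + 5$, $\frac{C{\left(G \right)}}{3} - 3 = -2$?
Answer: $\frac{1035}{8} \approx 129.38$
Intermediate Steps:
$C{\left(G \right)} = 3$ ($C{\left(G \right)} = 9 + 3 \left(-2\right) = 9 - 6 = 3$)
$M{\left(n \right)} = - \frac{8}{3}$ ($M{\left(n \right)} = \frac{8}{-4 + \frac{n}{n}} = \frac{8}{-4 + 1} = \frac{8}{-3} = 8 \left(- \frac{1}{3}\right) = - \frac{8}{3}$)
$m{\left(W,r \right)} = 5 + W$
$O{\left(Z,K \right)} = -12$ ($O{\left(Z,K \right)} = 3 \left(-4\right) = -12$)
$L{\left(Q \right)} = 15 + Q \left(-84 - 12 Q\right)$ ($L{\left(Q \right)} = \left(\left(5 + Q\right) + 2\right) \left(-12\right) Q + 15 = \left(7 + Q\right) \left(-12\right) Q + 15 = \left(-84 - 12 Q\right) Q + 15 = Q \left(-84 - 12 Q\right) + 15 = 15 + Q \left(-84 - 12 Q\right)$)
$\frac{L{\left(C{\left(-1 \right)} \right)}}{M{\left(-5 \right)}} = \frac{15 - 252 - 12 \cdot 3^{2}}{- \frac{8}{3}} = \left(15 - 252 - 108\right) \left(- \frac{3}{8}\right) = \left(-345\right) \left(- \frac{3}{8}\right) = \frac{1035}{8}$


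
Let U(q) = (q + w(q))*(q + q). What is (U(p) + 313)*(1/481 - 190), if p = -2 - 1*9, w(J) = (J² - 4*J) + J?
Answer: 258905037/481 ≈ 5.3826e+5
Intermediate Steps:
w(J) = J² - 3*J
p = -11 (p = -2 - 9 = -11)
U(q) = 2*q*(q + q*(-3 + q)) (U(q) = (q + q*(-3 + q))*(q + q) = (q + q*(-3 + q))*(2*q) = 2*q*(q + q*(-3 + q)))
(U(p) + 313)*(1/481 - 190) = (2*(-11)²*(-2 - 11) + 313)*(1/481 - 190) = (2*121*(-13) + 313)*(1/481 - 190) = (-3146 + 313)*(-91389/481) = -2833*(-91389/481) = 258905037/481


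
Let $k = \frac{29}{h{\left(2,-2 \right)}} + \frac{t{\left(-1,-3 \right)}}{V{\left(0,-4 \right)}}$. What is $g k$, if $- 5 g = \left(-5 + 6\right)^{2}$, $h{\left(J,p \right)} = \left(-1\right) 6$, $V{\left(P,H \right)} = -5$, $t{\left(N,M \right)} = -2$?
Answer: $\frac{133}{150} \approx 0.88667$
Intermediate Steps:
$h{\left(J,p \right)} = -6$
$g = - \frac{1}{5}$ ($g = - \frac{\left(-5 + 6\right)^{2}}{5} = - \frac{1^{2}}{5} = \left(- \frac{1}{5}\right) 1 = - \frac{1}{5} \approx -0.2$)
$k = - \frac{133}{30}$ ($k = \frac{29}{-6} - \frac{2}{-5} = 29 \left(- \frac{1}{6}\right) - - \frac{2}{5} = - \frac{29}{6} + \frac{2}{5} = - \frac{133}{30} \approx -4.4333$)
$g k = \left(- \frac{1}{5}\right) \left(- \frac{133}{30}\right) = \frac{133}{150}$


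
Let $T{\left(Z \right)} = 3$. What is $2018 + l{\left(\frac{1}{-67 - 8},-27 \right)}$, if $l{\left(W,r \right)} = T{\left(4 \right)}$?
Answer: $2021$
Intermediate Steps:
$l{\left(W,r \right)} = 3$
$2018 + l{\left(\frac{1}{-67 - 8},-27 \right)} = 2018 + 3 = 2021$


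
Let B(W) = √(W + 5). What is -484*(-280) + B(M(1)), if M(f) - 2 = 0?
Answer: 135520 + √7 ≈ 1.3552e+5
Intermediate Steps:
M(f) = 2 (M(f) = 2 + 0 = 2)
B(W) = √(5 + W)
-484*(-280) + B(M(1)) = -484*(-280) + √(5 + 2) = 135520 + √7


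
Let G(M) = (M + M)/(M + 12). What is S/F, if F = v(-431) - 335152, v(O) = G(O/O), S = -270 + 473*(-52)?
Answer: 161629/2178487 ≈ 0.074193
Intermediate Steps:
S = -24866 (S = -270 - 24596 = -24866)
G(M) = 2*M/(12 + M) (G(M) = (2*M)/(12 + M) = 2*M/(12 + M))
v(O) = 2/13 (v(O) = 2*(O/O)/(12 + O/O) = 2*1/(12 + 1) = 2*1/13 = 2*1*(1/13) = 2/13)
F = -4356974/13 (F = 2/13 - 335152 = -4356974/13 ≈ -3.3515e+5)
S/F = -24866/(-4356974/13) = -24866*(-13/4356974) = 161629/2178487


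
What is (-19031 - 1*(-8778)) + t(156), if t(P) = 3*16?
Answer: -10205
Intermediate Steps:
t(P) = 48
(-19031 - 1*(-8778)) + t(156) = (-19031 - 1*(-8778)) + 48 = (-19031 + 8778) + 48 = -10253 + 48 = -10205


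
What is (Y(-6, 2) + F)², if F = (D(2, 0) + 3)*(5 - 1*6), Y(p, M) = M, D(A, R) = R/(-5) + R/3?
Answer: 1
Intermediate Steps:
D(A, R) = 2*R/15 (D(A, R) = R*(-⅕) + R*(⅓) = -R/5 + R/3 = 2*R/15)
F = -3 (F = ((2/15)*0 + 3)*(5 - 1*6) = (0 + 3)*(5 - 6) = 3*(-1) = -3)
(Y(-6, 2) + F)² = (2 - 3)² = (-1)² = 1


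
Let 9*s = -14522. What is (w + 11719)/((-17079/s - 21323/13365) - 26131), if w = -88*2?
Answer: -2240340815790/5069930420521 ≈ -0.44189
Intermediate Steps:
s = -14522/9 (s = (⅑)*(-14522) = -14522/9 ≈ -1613.6)
w = -176
(w + 11719)/((-17079/s - 21323/13365) - 26131) = (-176 + 11719)/((-17079/(-14522/9) - 21323/13365) - 26131) = 11543/((-17079*(-9/14522) - 21323*1/13365) - 26131) = 11543/((153711/14522 - 21323/13365) - 26131) = 11543/(1744694909/194086530 - 26131) = 11543/(-5069930420521/194086530) = 11543*(-194086530/5069930420521) = -2240340815790/5069930420521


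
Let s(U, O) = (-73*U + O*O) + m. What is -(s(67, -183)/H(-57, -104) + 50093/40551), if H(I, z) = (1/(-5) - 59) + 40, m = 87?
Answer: 1937072749/1297632 ≈ 1492.8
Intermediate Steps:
H(I, z) = -96/5 (H(I, z) = (-⅕ - 59) + 40 = -296/5 + 40 = -96/5)
s(U, O) = 87 + O² - 73*U (s(U, O) = (-73*U + O*O) + 87 = (-73*U + O²) + 87 = (O² - 73*U) + 87 = 87 + O² - 73*U)
-(s(67, -183)/H(-57, -104) + 50093/40551) = -((87 + (-183)² - 73*67)/(-96/5) + 50093/40551) = -((87 + 33489 - 4891)*(-5/96) + 50093*(1/40551)) = -(28685*(-5/96) + 50093/40551) = -(-143425/96 + 50093/40551) = -1*(-1937072749/1297632) = 1937072749/1297632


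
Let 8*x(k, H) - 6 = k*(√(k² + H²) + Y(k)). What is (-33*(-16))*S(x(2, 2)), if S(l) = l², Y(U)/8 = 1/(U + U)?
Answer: 1089 + 660*√2 ≈ 2022.4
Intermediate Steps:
Y(U) = 4/U (Y(U) = 8/(U + U) = 8/((2*U)) = 8*(1/(2*U)) = 4/U)
x(k, H) = ¾ + k*(√(H² + k²) + 4/k)/8 (x(k, H) = ¾ + (k*(√(k² + H²) + 4/k))/8 = ¾ + (k*(√(H² + k²) + 4/k))/8 = ¾ + k*(√(H² + k²) + 4/k)/8)
(-33*(-16))*S(x(2, 2)) = (-33*(-16))*(5/4 + (⅛)*2*√(2² + 2²))² = 528*(5/4 + (⅛)*2*√(4 + 4))² = 528*(5/4 + (⅛)*2*√8)² = 528*(5/4 + (⅛)*2*(2*√2))² = 528*(5/4 + √2/2)²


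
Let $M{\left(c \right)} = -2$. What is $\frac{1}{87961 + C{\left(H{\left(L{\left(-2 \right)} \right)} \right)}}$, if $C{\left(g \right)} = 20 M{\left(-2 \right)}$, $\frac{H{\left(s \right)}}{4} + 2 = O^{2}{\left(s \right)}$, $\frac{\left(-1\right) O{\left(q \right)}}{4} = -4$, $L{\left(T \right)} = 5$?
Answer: $\frac{1}{87921} \approx 1.1374 \cdot 10^{-5}$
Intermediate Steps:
$O{\left(q \right)} = 16$ ($O{\left(q \right)} = \left(-4\right) \left(-4\right) = 16$)
$H{\left(s \right)} = 1016$ ($H{\left(s \right)} = -8 + 4 \cdot 16^{2} = -8 + 4 \cdot 256 = -8 + 1024 = 1016$)
$C{\left(g \right)} = -40$ ($C{\left(g \right)} = 20 \left(-2\right) = -40$)
$\frac{1}{87961 + C{\left(H{\left(L{\left(-2 \right)} \right)} \right)}} = \frac{1}{87961 - 40} = \frac{1}{87921}$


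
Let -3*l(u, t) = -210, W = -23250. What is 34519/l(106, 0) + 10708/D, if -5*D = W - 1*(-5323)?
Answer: 88938559/179270 ≈ 496.12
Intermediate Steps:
l(u, t) = 70 (l(u, t) = -⅓*(-210) = 70)
D = 17927/5 (D = -(-23250 - 1*(-5323))/5 = -(-23250 + 5323)/5 = -⅕*(-17927) = 17927/5 ≈ 3585.4)
34519/l(106, 0) + 10708/D = 34519/70 + 10708/(17927/5) = 34519*(1/70) + 10708*(5/17927) = 34519/70 + 53540/17927 = 88938559/179270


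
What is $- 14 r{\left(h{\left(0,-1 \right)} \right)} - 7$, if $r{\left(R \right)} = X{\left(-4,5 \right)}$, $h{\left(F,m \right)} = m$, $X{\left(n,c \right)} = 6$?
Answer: $-91$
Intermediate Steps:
$r{\left(R \right)} = 6$
$- 14 r{\left(h{\left(0,-1 \right)} \right)} - 7 = \left(-14\right) 6 - 7 = -84 - 7 = -91$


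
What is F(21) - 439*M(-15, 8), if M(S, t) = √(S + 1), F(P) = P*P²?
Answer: 9261 - 439*I*√14 ≈ 9261.0 - 1642.6*I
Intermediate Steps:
F(P) = P³
M(S, t) = √(1 + S)
F(21) - 439*M(-15, 8) = 21³ - 439*√(1 - 15) = 9261 - 439*I*√14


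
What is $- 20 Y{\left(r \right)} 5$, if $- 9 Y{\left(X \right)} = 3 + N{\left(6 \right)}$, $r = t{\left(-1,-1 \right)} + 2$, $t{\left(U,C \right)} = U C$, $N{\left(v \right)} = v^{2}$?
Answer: $\frac{1300}{3} \approx 433.33$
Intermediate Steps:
$t{\left(U,C \right)} = C U$
$r = 3$ ($r = \left(-1\right) \left(-1\right) + 2 = 1 + 2 = 3$)
$Y{\left(X \right)} = - \frac{13}{3}$ ($Y{\left(X \right)} = - \frac{3 + 6^{2}}{9} = - \frac{3 + 36}{9} = \left(- \frac{1}{9}\right) 39 = - \frac{13}{3}$)
$- 20 Y{\left(r \right)} 5 = \left(-20\right) \left(- \frac{13}{3}\right) 5 = \frac{260}{3} \cdot 5 = \frac{1300}{3}$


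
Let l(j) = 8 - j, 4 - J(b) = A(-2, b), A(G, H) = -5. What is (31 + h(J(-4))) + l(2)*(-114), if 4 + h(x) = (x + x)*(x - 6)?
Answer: -603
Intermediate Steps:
J(b) = 9 (J(b) = 4 - 1*(-5) = 4 + 5 = 9)
h(x) = -4 + 2*x*(-6 + x) (h(x) = -4 + (x + x)*(x - 6) = -4 + (2*x)*(-6 + x) = -4 + 2*x*(-6 + x))
(31 + h(J(-4))) + l(2)*(-114) = (31 + (-4 - 12*9 + 2*9**2)) + (8 - 1*2)*(-114) = (31 + (-4 - 108 + 2*81)) + (8 - 2)*(-114) = (31 + (-4 - 108 + 162)) + 6*(-114) = (31 + 50) - 684 = 81 - 684 = -603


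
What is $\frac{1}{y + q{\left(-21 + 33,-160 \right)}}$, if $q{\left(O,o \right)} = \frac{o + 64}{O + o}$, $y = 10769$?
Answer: $\frac{37}{398477} \approx 9.2854 \cdot 10^{-5}$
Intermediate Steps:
$q{\left(O,o \right)} = \frac{64 + o}{O + o}$
$\frac{1}{y + q{\left(-21 + 33,-160 \right)}} = \frac{1}{10769 + \frac{64 - 160}{\left(-21 + 33\right) - 160}} = \frac{1}{10769 + \frac{1}{12 - 160} \left(-96\right)} = \frac{1}{10769 + \frac{1}{-148} \left(-96\right)} = \frac{1}{10769 - - \frac{24}{37}} = \frac{1}{10769 + \frac{24}{37}} = \frac{1}{\frac{398477}{37}} = \frac{37}{398477}$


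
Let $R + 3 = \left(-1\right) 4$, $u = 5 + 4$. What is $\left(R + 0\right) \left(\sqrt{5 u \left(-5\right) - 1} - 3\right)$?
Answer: $21 - 7 i \sqrt{226} \approx 21.0 - 105.23 i$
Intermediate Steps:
$u = 9$
$R = -7$ ($R = -3 - 4 = -7$)
$\left(R + 0\right) \left(\sqrt{5 u \left(-5\right) - 1} - 3\right) = \left(-7 + 0\right) \left(\sqrt{5 \cdot 9 \left(-5\right) - 1} - 3\right) = - 7 \left(\sqrt{45 \left(-5\right) - 1} - 3\right) = - 7 \left(\sqrt{-225 - 1} - 3\right) = - 7 \left(\sqrt{-226} - 3\right) = - 7 \left(i \sqrt{226} - 3\right) = - 7 \left(-3 + i \sqrt{226}\right) = 21 - 7 i \sqrt{226}$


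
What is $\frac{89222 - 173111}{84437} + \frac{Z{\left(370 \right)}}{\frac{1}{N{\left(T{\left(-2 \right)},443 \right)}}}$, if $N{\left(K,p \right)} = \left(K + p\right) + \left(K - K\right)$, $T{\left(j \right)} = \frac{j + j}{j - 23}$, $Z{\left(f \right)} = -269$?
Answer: $- \frac{251645550912}{2110925} \approx -1.1921 \cdot 10^{5}$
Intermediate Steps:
$T{\left(j \right)} = \frac{2 j}{-23 + j}$
$N{\left(K,p \right)} = K + p$ ($N{\left(K,p \right)} = \left(K + p\right) + 0 = K + p$)
$\frac{89222 - 173111}{84437} + \frac{Z{\left(370 \right)}}{\frac{1}{N{\left(T{\left(-2 \right)},443 \right)}}} = \frac{89222 - 173111}{84437} - \frac{269}{\frac{1}{2 \left(-2\right) \frac{1}{-23 - 2} + 443}} = \left(89222 - 173111\right) \frac{1}{84437} - \frac{269}{\frac{1}{2 \left(-2\right) \frac{1}{-25} + 443}} = \left(-83889\right) \frac{1}{84437} - \frac{269}{\frac{1}{2 \left(-2\right) \left(- \frac{1}{25}\right) + 443}} = - \frac{83889}{84437} - \frac{269}{\frac{1}{\frac{4}{25} + 443}} = - \frac{83889}{84437} - \frac{269}{\frac{1}{\frac{11079}{25}}} = - \frac{83889}{84437} - \frac{269}{\frac{25}{11079}} = - \frac{83889}{84437} - \frac{2980251}{25} = - \frac{251645550912}{2110925}$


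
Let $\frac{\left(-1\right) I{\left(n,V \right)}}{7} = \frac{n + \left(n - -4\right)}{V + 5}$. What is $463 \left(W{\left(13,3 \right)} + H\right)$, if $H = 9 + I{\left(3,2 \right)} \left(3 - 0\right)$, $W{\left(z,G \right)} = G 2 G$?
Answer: $-1389$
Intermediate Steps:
$I{\left(n,V \right)} = - \frac{7 \left(4 + 2 n\right)}{5 + V}$ ($I{\left(n,V \right)} = - 7 \frac{n + \left(n - -4\right)}{V + 5} = - 7 \frac{n + \left(n + 4\right)}{5 + V} = - 7 \frac{n + \left(4 + n\right)}{5 + V} = - 7 \frac{4 + 2 n}{5 + V} = - \frac{7 \left(4 + 2 n\right)}{5 + V}$)
$W{\left(z,G \right)} = 2 G^{2}$ ($W{\left(z,G \right)} = 2 G G = 2 G^{2}$)
$H = -21$ ($H = 9 + \frac{14 \left(-2 - 3\right)}{5 + 2} \left(3 - 0\right) = 9 + \frac{14 \left(-2 - 3\right)}{7} \left(3 + 0\right) = 9 + 14 \cdot \frac{1}{7} \left(-5\right) 3 = 9 - 30 = -21$)
$463 \left(W{\left(13,3 \right)} + H\right) = 463 \left(2 \cdot 3^{2} - 21\right) = 463 \left(2 \cdot 9 - 21\right) = 463 \left(18 - 21\right) = 463 \left(-3\right) = -1389$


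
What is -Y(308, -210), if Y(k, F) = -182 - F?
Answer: -28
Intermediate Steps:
-Y(308, -210) = -(-182 - 1*(-210)) = -(-182 + 210) = -1*28 = -28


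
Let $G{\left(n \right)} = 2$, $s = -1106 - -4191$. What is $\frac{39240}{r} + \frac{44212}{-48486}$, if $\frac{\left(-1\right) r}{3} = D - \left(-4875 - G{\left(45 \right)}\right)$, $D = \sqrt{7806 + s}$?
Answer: $- \frac{38371155502}{10673312071} + \frac{2180 \sqrt{10891}}{3962373} \approx -3.5376$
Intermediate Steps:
$s = 3085$ ($s = -1106 + 4191 = 3085$)
$D = \sqrt{10891}$ ($D = \sqrt{7806 + 3085} = \sqrt{10891} \approx 104.36$)
$r = -14631 - 3 \sqrt{10891}$ ($r = - 3 \left(\sqrt{10891} + \left(\left(7253 + 2\right) - 2378\right)\right) = - 3 \left(\sqrt{10891} + \left(7255 - 2378\right)\right) = - 3 \left(\sqrt{10891} + 4877\right) = - 3 \left(4877 + \sqrt{10891}\right) = -14631 - 3 \sqrt{10891} \approx -14944.0$)
$\frac{39240}{r} + \frac{44212}{-48486} = \frac{39240}{-14631 - 3 \sqrt{10891}} + \frac{44212}{-48486} = \frac{39240}{-14631 - 3 \sqrt{10891}} + 44212 \left(- \frac{1}{48486}\right) = \frac{39240}{-14631 - 3 \sqrt{10891}} - \frac{22106}{24243} = - \frac{22106}{24243} + \frac{39240}{-14631 - 3 \sqrt{10891}}$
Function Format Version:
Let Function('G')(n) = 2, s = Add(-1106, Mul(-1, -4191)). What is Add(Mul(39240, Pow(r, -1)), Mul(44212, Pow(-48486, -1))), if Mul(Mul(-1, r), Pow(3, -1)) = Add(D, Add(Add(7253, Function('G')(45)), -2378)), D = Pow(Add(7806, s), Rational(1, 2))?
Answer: Add(Rational(-38371155502, 10673312071), Mul(Rational(2180, 3962373), Pow(10891, Rational(1, 2)))) ≈ -3.5376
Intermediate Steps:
s = 3085 (s = Add(-1106, 4191) = 3085)
D = Pow(10891, Rational(1, 2)) (D = Pow(Add(7806, 3085), Rational(1, 2)) = Pow(10891, Rational(1, 2)) ≈ 104.36)
r = Add(-14631, Mul(-3, Pow(10891, Rational(1, 2)))) (r = Mul(-3, Add(Pow(10891, Rational(1, 2)), Add(Add(7253, 2), -2378))) = Mul(-3, Add(Pow(10891, Rational(1, 2)), Add(7255, -2378))) = Mul(-3, Add(Pow(10891, Rational(1, 2)), 4877)) = Mul(-3, Add(4877, Pow(10891, Rational(1, 2)))) = Add(-14631, Mul(-3, Pow(10891, Rational(1, 2)))) ≈ -14944.)
Add(Mul(39240, Pow(r, -1)), Mul(44212, Pow(-48486, -1))) = Add(Mul(39240, Pow(Add(-14631, Mul(-3, Pow(10891, Rational(1, 2)))), -1)), Mul(44212, Pow(-48486, -1))) = Add(Mul(39240, Pow(Add(-14631, Mul(-3, Pow(10891, Rational(1, 2)))), -1)), Mul(44212, Rational(-1, 48486))) = Add(Mul(39240, Pow(Add(-14631, Mul(-3, Pow(10891, Rational(1, 2)))), -1)), Rational(-22106, 24243)) = Add(Rational(-22106, 24243), Mul(39240, Pow(Add(-14631, Mul(-3, Pow(10891, Rational(1, 2)))), -1)))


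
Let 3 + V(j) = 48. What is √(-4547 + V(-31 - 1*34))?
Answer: I*√4502 ≈ 67.097*I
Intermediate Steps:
V(j) = 45 (V(j) = -3 + 48 = 45)
√(-4547 + V(-31 - 1*34)) = √(-4547 + 45) = √(-4502) = I*√4502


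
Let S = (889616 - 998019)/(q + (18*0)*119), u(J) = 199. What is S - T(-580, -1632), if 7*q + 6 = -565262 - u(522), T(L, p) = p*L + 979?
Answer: -76543039556/80781 ≈ -9.4754e+5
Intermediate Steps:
T(L, p) = 979 + L*p (T(L, p) = L*p + 979 = 979 + L*p)
q = -80781 (q = -6/7 + (-565262 - 1*199)/7 = -6/7 + (-565262 - 199)/7 = -6/7 + (⅐)*(-565461) = -6/7 - 565461/7 = -80781)
S = 108403/80781 (S = (889616 - 998019)/(-80781 + (18*0)*119) = -108403/(-80781 + 0*119) = -108403/(-80781 + 0) = -108403/(-80781) = -108403*(-1/80781) = 108403/80781 ≈ 1.3419)
S - T(-580, -1632) = 108403/80781 - (979 - 580*(-1632)) = 108403/80781 - (979 + 946560) = 108403/80781 - 1*947539 = 108403/80781 - 947539 = -76543039556/80781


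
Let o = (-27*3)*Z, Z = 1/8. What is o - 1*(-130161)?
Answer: 1041207/8 ≈ 1.3015e+5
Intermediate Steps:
Z = 1/8 ≈ 0.12500
o = -81/8 (o = -27*3*(1/8) = -81*1/8 = -81/8 ≈ -10.125)
o - 1*(-130161) = -81/8 - 1*(-130161) = -81/8 + 130161 = 1041207/8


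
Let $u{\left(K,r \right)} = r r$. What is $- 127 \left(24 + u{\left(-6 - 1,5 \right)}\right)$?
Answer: $-6223$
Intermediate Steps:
$u{\left(K,r \right)} = r^{2}$
$- 127 \left(24 + u{\left(-6 - 1,5 \right)}\right) = - 127 \left(24 + 5^{2}\right) = - 127 \left(24 + 25\right) = \left(-127\right) 49 = -6223$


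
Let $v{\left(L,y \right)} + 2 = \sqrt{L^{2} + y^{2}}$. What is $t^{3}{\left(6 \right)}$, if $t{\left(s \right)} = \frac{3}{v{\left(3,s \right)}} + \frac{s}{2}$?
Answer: $\frac{2303424}{68921} + \frac{452952 \sqrt{5}}{68921} \approx 48.117$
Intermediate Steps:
$v{\left(L,y \right)} = -2 + \sqrt{L^{2} + y^{2}}$
$t{\left(s \right)} = \frac{s}{2} + \frac{3}{-2 + \sqrt{9 + s^{2}}}$ ($t{\left(s \right)} = \frac{3}{-2 + \sqrt{3^{2} + s^{2}}} + \frac{s}{2} = \frac{3}{-2 + \sqrt{9 + s^{2}}} + s \frac{1}{2} = \frac{3}{-2 + \sqrt{9 + s^{2}}} + \frac{s}{2} = \frac{s}{2} + \frac{3}{-2 + \sqrt{9 + s^{2}}}$)
$t^{3}{\left(6 \right)} = \left(\frac{6 + 6 \left(-2 + \sqrt{9 + 6^{2}}\right)}{2 \left(-2 + \sqrt{9 + 6^{2}}\right)}\right)^{3} = \left(\frac{6 + 6 \left(-2 + \sqrt{9 + 36}\right)}{2 \left(-2 + \sqrt{9 + 36}\right)}\right)^{3} = \left(\frac{6 + 6 \left(-2 + \sqrt{45}\right)}{2 \left(-2 + \sqrt{45}\right)}\right)^{3} = \left(\frac{6 + 6 \left(-2 + 3 \sqrt{5}\right)}{2 \left(-2 + 3 \sqrt{5}\right)}\right)^{3} = \left(\frac{6 - \left(12 - 18 \sqrt{5}\right)}{2 \left(-2 + 3 \sqrt{5}\right)}\right)^{3} = \left(\frac{-6 + 18 \sqrt{5}}{2 \left(-2 + 3 \sqrt{5}\right)}\right)^{3} = \frac{\left(-6 + 18 \sqrt{5}\right)^{3}}{8 \left(-2 + 3 \sqrt{5}\right)^{3}}$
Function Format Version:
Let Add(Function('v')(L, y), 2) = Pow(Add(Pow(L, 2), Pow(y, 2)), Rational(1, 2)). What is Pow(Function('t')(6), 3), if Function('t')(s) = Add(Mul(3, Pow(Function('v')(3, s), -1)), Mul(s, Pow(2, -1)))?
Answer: Add(Rational(2303424, 68921), Mul(Rational(452952, 68921), Pow(5, Rational(1, 2)))) ≈ 48.117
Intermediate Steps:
Function('v')(L, y) = Add(-2, Pow(Add(Pow(L, 2), Pow(y, 2)), Rational(1, 2)))
Function('t')(s) = Add(Mul(Rational(1, 2), s), Mul(3, Pow(Add(-2, Pow(Add(9, Pow(s, 2)), Rational(1, 2))), -1))) (Function('t')(s) = Add(Mul(3, Pow(Add(-2, Pow(Add(Pow(3, 2), Pow(s, 2)), Rational(1, 2))), -1)), Mul(s, Pow(2, -1))) = Add(Mul(3, Pow(Add(-2, Pow(Add(9, Pow(s, 2)), Rational(1, 2))), -1)), Mul(s, Rational(1, 2))) = Add(Mul(3, Pow(Add(-2, Pow(Add(9, Pow(s, 2)), Rational(1, 2))), -1)), Mul(Rational(1, 2), s)) = Add(Mul(Rational(1, 2), s), Mul(3, Pow(Add(-2, Pow(Add(9, Pow(s, 2)), Rational(1, 2))), -1))))
Pow(Function('t')(6), 3) = Pow(Mul(Rational(1, 2), Pow(Add(-2, Pow(Add(9, Pow(6, 2)), Rational(1, 2))), -1), Add(6, Mul(6, Add(-2, Pow(Add(9, Pow(6, 2)), Rational(1, 2)))))), 3) = Pow(Mul(Rational(1, 2), Pow(Add(-2, Pow(Add(9, 36), Rational(1, 2))), -1), Add(6, Mul(6, Add(-2, Pow(Add(9, 36), Rational(1, 2)))))), 3) = Pow(Mul(Rational(1, 2), Pow(Add(-2, Pow(45, Rational(1, 2))), -1), Add(6, Mul(6, Add(-2, Pow(45, Rational(1, 2)))))), 3) = Pow(Mul(Rational(1, 2), Pow(Add(-2, Mul(3, Pow(5, Rational(1, 2)))), -1), Add(6, Mul(6, Add(-2, Mul(3, Pow(5, Rational(1, 2))))))), 3) = Pow(Mul(Rational(1, 2), Pow(Add(-2, Mul(3, Pow(5, Rational(1, 2)))), -1), Add(6, Add(-12, Mul(18, Pow(5, Rational(1, 2)))))), 3) = Pow(Mul(Rational(1, 2), Pow(Add(-2, Mul(3, Pow(5, Rational(1, 2)))), -1), Add(-6, Mul(18, Pow(5, Rational(1, 2))))), 3) = Mul(Rational(1, 8), Pow(Add(-6, Mul(18, Pow(5, Rational(1, 2)))), 3), Pow(Add(-2, Mul(3, Pow(5, Rational(1, 2)))), -3))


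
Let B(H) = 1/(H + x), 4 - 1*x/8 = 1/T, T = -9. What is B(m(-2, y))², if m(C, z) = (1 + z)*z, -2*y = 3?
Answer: 1296/1466521 ≈ 0.00088372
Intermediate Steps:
y = -3/2 (y = -½*3 = -3/2 ≈ -1.5000)
m(C, z) = z*(1 + z)
x = 296/9 (x = 32 - 8/(-9) = 32 - 8*(-⅑) = 32 + 8/9 = 296/9 ≈ 32.889)
B(H) = 1/(296/9 + H) (B(H) = 1/(H + 296/9) = 1/(296/9 + H))
B(m(-2, y))² = (9/(296 + 9*(-3*(1 - 3/2)/2)))² = (9/(296 + 9*(-3/2*(-½))))² = (9/(296 + 9*(¾)))² = (9/(296 + 27/4))² = (9/(1211/4))² = (9*(4/1211))² = (36/1211)² = 1296/1466521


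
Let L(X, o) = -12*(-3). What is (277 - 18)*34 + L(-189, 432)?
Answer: 8842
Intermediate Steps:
L(X, o) = 36
(277 - 18)*34 + L(-189, 432) = (277 - 18)*34 + 36 = 259*34 + 36 = 8806 + 36 = 8842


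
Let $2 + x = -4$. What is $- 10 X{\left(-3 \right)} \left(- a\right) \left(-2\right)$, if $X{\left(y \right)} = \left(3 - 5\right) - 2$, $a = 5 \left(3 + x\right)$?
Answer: $-1200$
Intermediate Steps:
$x = -6$ ($x = -2 - 4 = -6$)
$a = -15$ ($a = 5 \left(3 - 6\right) = 5 \left(-3\right) = -15$)
$X{\left(y \right)} = -4$ ($X{\left(y \right)} = -2 - 2 = -4$)
$- 10 X{\left(-3 \right)} \left(- a\right) \left(-2\right) = - 10 - 4 \left(\left(-1\right) \left(-15\right)\right) \left(-2\right) = - 10 \left(-4\right) 15 \left(-2\right) = - 10 \left(\left(-60\right) \left(-2\right)\right) = \left(-10\right) 120 = -1200$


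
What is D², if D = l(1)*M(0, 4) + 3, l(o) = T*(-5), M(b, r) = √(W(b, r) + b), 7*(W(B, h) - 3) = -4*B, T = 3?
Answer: 684 - 90*√3 ≈ 528.12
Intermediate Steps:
W(B, h) = 3 - 4*B/7 (W(B, h) = 3 + (-4*B)/7 = 3 - 4*B/7)
M(b, r) = √(3 + 3*b/7) (M(b, r) = √((3 - 4*b/7) + b) = √(3 + 3*b/7))
l(o) = -15 (l(o) = 3*(-5) = -15)
D = 3 - 15*√3 (D = -15*√(147 + 21*0)/7 + 3 = -15*√(147 + 0)/7 + 3 = -15*√147/7 + 3 = -15*7*√3/7 + 3 = -15*√3 + 3 = 3 - 15*√3 ≈ -22.981)
D² = (3 - 15*√3)²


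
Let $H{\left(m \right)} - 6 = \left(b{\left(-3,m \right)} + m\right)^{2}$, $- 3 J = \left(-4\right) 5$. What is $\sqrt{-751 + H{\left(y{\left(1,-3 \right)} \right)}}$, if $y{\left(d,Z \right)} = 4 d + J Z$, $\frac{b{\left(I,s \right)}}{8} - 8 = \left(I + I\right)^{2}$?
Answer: $\sqrt{112151} \approx 334.89$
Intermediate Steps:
$J = \frac{20}{3}$ ($J = - \frac{\left(-4\right) 5}{3} = \left(- \frac{1}{3}\right) \left(-20\right) = \frac{20}{3} \approx 6.6667$)
$b{\left(I,s \right)} = 64 + 32 I^{2}$ ($b{\left(I,s \right)} = 64 + 8 \left(I + I\right)^{2} = 64 + 8 \left(2 I\right)^{2} = 64 + 8 \cdot 4 I^{2} = 64 + 32 I^{2}$)
$y{\left(d,Z \right)} = 4 d + \frac{20 Z}{3}$
$H{\left(m \right)} = 6 + \left(352 + m\right)^{2}$ ($H{\left(m \right)} = 6 + \left(\left(64 + 32 \left(-3\right)^{2}\right) + m\right)^{2} = 6 + \left(\left(64 + 32 \cdot 9\right) + m\right)^{2} = 6 + \left(\left(64 + 288\right) + m\right)^{2} = 6 + \left(352 + m\right)^{2}$)
$\sqrt{-751 + H{\left(y{\left(1,-3 \right)} \right)}} = \sqrt{-751 + \left(6 + \left(352 + \left(4 \cdot 1 + \frac{20}{3} \left(-3\right)\right)\right)^{2}\right)} = \sqrt{-751 + \left(6 + \left(352 + \left(4 - 20\right)\right)^{2}\right)} = \sqrt{-751 + \left(6 + \left(352 - 16\right)^{2}\right)} = \sqrt{-751 + \left(6 + 336^{2}\right)} = \sqrt{-751 + \left(6 + 112896\right)} = \sqrt{-751 + 112902} = \sqrt{112151}$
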